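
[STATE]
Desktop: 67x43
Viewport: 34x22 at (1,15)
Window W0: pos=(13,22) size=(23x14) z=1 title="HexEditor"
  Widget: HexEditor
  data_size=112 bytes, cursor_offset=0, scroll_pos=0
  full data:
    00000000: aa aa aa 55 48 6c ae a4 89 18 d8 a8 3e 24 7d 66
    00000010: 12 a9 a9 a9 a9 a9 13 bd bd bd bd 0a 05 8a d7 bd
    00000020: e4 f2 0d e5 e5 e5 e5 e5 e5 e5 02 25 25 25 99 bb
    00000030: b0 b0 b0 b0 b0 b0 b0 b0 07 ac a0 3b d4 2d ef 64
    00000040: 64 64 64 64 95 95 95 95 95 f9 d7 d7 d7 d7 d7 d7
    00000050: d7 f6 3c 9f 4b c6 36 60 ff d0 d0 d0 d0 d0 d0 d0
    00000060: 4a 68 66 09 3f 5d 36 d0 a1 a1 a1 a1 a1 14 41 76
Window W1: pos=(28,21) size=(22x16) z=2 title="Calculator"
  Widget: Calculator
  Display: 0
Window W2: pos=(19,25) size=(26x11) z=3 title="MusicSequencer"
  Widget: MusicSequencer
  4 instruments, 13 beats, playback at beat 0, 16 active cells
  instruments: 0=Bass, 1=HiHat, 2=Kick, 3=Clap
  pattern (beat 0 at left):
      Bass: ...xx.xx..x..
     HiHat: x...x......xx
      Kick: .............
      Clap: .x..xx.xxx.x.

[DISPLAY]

                                  
                                  
                                  
                                  
                                  
                                  
                           ┏━━━━━━
            ┏━━━━━━━━━━━━━━┃ Calcu
            ┃ HexEditor    ┠──────
            ┠──────────────┃      
            ┃00000┏━━━━━━━━━━━━━━━
            ┃00000┃ MusicSequencer
            ┃00000┠───────────────
            ┃00000┃      ▼12345678
            ┃00000┃  Bass···██·██·
            ┃00000┃ HiHat█···█····
            ┃00000┃  Kick·········
            ┃     ┃  Clap·█··██·██
            ┃     ┃               
            ┃     ┃               
            ┗━━━━━┗━━━━━━━━━━━━━━━
                           ┗━━━━━━


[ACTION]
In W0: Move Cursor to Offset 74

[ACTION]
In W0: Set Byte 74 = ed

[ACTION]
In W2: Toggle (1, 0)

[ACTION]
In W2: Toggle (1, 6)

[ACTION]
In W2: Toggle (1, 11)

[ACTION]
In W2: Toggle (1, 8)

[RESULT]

                                  
                                  
                                  
                                  
                                  
                                  
                           ┏━━━━━━
            ┏━━━━━━━━━━━━━━┃ Calcu
            ┃ HexEditor    ┠──────
            ┠──────────────┃      
            ┃00000┏━━━━━━━━━━━━━━━
            ┃00000┃ MusicSequencer
            ┃00000┠───────────────
            ┃00000┃      ▼12345678
            ┃00000┃  Bass···██·██·
            ┃00000┃ HiHat····█·█·█
            ┃00000┃  Kick·········
            ┃     ┃  Clap·█··██·██
            ┃     ┃               
            ┃     ┃               
            ┗━━━━━┗━━━━━━━━━━━━━━━
                           ┗━━━━━━


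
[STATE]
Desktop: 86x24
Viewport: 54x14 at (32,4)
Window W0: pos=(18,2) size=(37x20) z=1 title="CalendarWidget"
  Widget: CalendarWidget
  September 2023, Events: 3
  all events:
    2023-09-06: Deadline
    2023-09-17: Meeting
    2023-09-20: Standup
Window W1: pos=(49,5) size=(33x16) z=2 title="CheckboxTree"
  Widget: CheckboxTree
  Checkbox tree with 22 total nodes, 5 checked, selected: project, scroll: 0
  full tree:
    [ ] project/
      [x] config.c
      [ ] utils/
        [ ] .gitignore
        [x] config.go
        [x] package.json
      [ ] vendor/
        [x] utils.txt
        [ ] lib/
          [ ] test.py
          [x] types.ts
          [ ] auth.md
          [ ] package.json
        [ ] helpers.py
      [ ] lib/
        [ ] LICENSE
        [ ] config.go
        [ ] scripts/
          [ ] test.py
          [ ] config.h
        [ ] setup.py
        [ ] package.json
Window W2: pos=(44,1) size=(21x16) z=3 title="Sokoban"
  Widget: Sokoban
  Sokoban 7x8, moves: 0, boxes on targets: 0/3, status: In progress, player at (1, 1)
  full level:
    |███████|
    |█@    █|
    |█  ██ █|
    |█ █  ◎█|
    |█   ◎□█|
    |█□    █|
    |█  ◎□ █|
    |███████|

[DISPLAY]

────────────┃███████            ┃                     
ptember 2023┃█@    █            ┃━━━━━━━━━━━━━━━━┓    
r Sa Su     ┃█  ██ █            ┃                ┃    
1  2  3     ┃█ █  ◎█            ┃────────────────┨    
 8  9 10    ┃█   ◎□█            ┃                ┃    
5 16 17*    ┃█□    █            ┃                ┃    
22 23 24    ┃█  ◎□ █            ┃                ┃    
9 30        ┃███████            ┃nore            ┃    
            ┃Moves: 0  0/3      ┃.go             ┃    
            ┃                   ┃e.json          ┃    
            ┃                   ┃                ┃    
            ┃                   ┃txt             ┃    
            ┗━━━━━━━━━━━━━━━━━━━┛                ┃    
                 ┃       [ ] test.py             ┃    


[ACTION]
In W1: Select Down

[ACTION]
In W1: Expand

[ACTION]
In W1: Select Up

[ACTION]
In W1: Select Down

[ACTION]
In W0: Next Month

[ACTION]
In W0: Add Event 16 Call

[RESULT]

────────────┃███████            ┃                     
ctober 2023 ┃█@    █            ┃━━━━━━━━━━━━━━━━┓    
r Sa Su     ┃█  ██ █            ┃                ┃    
      1     ┃█ █  ◎█            ┃────────────────┨    
6  7  8     ┃█   ◎□█            ┃                ┃    
3 14 15     ┃█□    █            ┃                ┃    
20 21 22    ┃█  ◎□ █            ┃                ┃    
7 28 29     ┃███████            ┃nore            ┃    
            ┃Moves: 0  0/3      ┃.go             ┃    
            ┃                   ┃e.json          ┃    
            ┃                   ┃                ┃    
            ┃                   ┃txt             ┃    
            ┗━━━━━━━━━━━━━━━━━━━┛                ┃    
                 ┃       [ ] test.py             ┃    


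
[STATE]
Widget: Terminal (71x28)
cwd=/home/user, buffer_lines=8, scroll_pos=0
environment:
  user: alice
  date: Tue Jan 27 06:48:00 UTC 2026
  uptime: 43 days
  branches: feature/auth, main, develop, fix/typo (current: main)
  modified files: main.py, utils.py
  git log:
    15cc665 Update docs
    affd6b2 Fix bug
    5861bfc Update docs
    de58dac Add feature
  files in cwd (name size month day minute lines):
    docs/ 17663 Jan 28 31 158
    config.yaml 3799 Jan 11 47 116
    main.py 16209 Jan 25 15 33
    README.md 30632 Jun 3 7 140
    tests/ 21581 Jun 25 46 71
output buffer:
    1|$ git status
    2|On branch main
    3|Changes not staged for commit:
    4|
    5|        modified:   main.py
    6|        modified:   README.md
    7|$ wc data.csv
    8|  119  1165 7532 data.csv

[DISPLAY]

$ git status                                                           
On branch main                                                         
Changes not staged for commit:                                         
                                                                       
        modified:   main.py                                            
        modified:   README.md                                          
$ wc data.csv                                                          
  119  1165 7532 data.csv                                              
$ █                                                                    
                                                                       
                                                                       
                                                                       
                                                                       
                                                                       
                                                                       
                                                                       
                                                                       
                                                                       
                                                                       
                                                                       
                                                                       
                                                                       
                                                                       
                                                                       
                                                                       
                                                                       
                                                                       
                                                                       


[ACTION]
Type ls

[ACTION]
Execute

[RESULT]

$ git status                                                           
On branch main                                                         
Changes not staged for commit:                                         
                                                                       
        modified:   main.py                                            
        modified:   README.md                                          
$ wc data.csv                                                          
  119  1165 7532 data.csv                                              
$ ls                                                                   
docs/  config.yaml  main.py  README.md  tests/                         
$ █                                                                    
                                                                       
                                                                       
                                                                       
                                                                       
                                                                       
                                                                       
                                                                       
                                                                       
                                                                       
                                                                       
                                                                       
                                                                       
                                                                       
                                                                       
                                                                       
                                                                       
                                                                       


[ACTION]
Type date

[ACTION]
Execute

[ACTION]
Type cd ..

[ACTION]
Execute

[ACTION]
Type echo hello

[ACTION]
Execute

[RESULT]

$ git status                                                           
On branch main                                                         
Changes not staged for commit:                                         
                                                                       
        modified:   main.py                                            
        modified:   README.md                                          
$ wc data.csv                                                          
  119  1165 7532 data.csv                                              
$ ls                                                                   
docs/  config.yaml  main.py  README.md  tests/                         
$ date                                                                 
Tue Jan 27 06:48:00 UTC 2026                                           
$ cd ..                                                                
                                                                       
$ echo hello                                                           
hello                                                                  
$ █                                                                    
                                                                       
                                                                       
                                                                       
                                                                       
                                                                       
                                                                       
                                                                       
                                                                       
                                                                       
                                                                       
                                                                       


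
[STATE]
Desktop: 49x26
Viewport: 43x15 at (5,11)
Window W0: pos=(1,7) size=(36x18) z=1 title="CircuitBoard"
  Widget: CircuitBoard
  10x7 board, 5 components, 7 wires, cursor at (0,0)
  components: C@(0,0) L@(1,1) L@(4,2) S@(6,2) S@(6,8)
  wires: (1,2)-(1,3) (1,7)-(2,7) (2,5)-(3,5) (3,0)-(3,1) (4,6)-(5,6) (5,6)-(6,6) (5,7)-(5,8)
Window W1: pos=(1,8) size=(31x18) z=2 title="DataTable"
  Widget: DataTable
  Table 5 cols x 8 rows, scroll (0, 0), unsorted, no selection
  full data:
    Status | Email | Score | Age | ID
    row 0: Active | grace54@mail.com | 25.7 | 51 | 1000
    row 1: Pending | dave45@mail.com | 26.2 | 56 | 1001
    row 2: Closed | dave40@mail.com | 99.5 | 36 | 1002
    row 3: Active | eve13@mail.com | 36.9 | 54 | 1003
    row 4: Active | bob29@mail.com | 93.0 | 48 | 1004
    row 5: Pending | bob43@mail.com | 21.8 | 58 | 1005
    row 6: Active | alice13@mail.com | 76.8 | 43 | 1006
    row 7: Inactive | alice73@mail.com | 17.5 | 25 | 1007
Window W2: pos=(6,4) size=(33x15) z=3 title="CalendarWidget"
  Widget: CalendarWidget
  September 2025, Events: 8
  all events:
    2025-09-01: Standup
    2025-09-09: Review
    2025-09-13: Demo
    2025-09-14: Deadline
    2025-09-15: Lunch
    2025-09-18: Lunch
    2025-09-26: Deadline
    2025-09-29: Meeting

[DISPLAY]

t┃15* 16 17 18* 19 20 21         ┃         
─┃22 23 24 25 26* 27 28          ┃         
i┃29* 30                         ┃         
d┃                               ┃         
s┃                               ┃         
i┃                               ┃         
i┃                               ┃         
d┗━━━━━━━━━━━━━━━━━━━━━━━━━━━━━━━┛         
ive  │alice13@mail.com│76.┃    ┃           
ctive│alice73@mail.com│17.┃    ┃           
                          ┃  · ┃           
                          ┃    ┃           
                          ┃    ┃           
                          ┃━━━━┛           
━━━━━━━━━━━━━━━━━━━━━━━━━━┛                


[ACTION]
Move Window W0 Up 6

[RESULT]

t┃15* 16 17 18* 19 20 21         ┃         
─┃22 23 24 25 26* 27 28          ┃         
i┃29* 30                         ┃         
d┃                               ┃         
s┃                               ┃         
i┃                               ┃         
i┃                               ┃         
d┗━━━━━━━━━━━━━━━━━━━━━━━━━━━━━━━┛         
ive  │alice13@mail.com│76.┃                
ctive│alice73@mail.com│17.┃                
                          ┃                
                          ┃                
                          ┃                
                          ┃                
━━━━━━━━━━━━━━━━━━━━━━━━━━┛                


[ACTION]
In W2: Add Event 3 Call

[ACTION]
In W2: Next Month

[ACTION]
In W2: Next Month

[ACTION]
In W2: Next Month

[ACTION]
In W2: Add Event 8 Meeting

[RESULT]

t┃15 16 17 18 19 20 21           ┃         
─┃22 23 24 25 26 27 28           ┃         
i┃29 30 31                       ┃         
d┃                               ┃         
s┃                               ┃         
i┃                               ┃         
i┃                               ┃         
d┗━━━━━━━━━━━━━━━━━━━━━━━━━━━━━━━┛         
ive  │alice13@mail.com│76.┃                
ctive│alice73@mail.com│17.┃                
                          ┃                
                          ┃                
                          ┃                
                          ┃                
━━━━━━━━━━━━━━━━━━━━━━━━━━┛                


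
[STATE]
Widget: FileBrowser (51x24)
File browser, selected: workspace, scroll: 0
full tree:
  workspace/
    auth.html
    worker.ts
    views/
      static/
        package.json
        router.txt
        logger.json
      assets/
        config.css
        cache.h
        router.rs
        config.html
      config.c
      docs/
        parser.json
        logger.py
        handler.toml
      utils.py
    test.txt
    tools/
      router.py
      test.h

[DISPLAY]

> [-] workspace/                                   
    auth.html                                      
    worker.ts                                      
    [+] views/                                     
    test.txt                                       
    [+] tools/                                     
                                                   
                                                   
                                                   
                                                   
                                                   
                                                   
                                                   
                                                   
                                                   
                                                   
                                                   
                                                   
                                                   
                                                   
                                                   
                                                   
                                                   
                                                   


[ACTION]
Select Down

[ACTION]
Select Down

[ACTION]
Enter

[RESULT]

  [-] workspace/                                   
    auth.html                                      
  > worker.ts                                      
    [+] views/                                     
    test.txt                                       
    [+] tools/                                     
                                                   
                                                   
                                                   
                                                   
                                                   
                                                   
                                                   
                                                   
                                                   
                                                   
                                                   
                                                   
                                                   
                                                   
                                                   
                                                   
                                                   
                                                   


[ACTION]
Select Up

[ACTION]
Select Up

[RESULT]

> [-] workspace/                                   
    auth.html                                      
    worker.ts                                      
    [+] views/                                     
    test.txt                                       
    [+] tools/                                     
                                                   
                                                   
                                                   
                                                   
                                                   
                                                   
                                                   
                                                   
                                                   
                                                   
                                                   
                                                   
                                                   
                                                   
                                                   
                                                   
                                                   
                                                   


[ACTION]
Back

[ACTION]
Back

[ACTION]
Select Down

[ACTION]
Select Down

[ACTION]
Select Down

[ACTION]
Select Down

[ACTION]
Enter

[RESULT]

  [-] workspace/                                   
    auth.html                                      
    worker.ts                                      
    [+] views/                                     
  > test.txt                                       
    [+] tools/                                     
                                                   
                                                   
                                                   
                                                   
                                                   
                                                   
                                                   
                                                   
                                                   
                                                   
                                                   
                                                   
                                                   
                                                   
                                                   
                                                   
                                                   
                                                   


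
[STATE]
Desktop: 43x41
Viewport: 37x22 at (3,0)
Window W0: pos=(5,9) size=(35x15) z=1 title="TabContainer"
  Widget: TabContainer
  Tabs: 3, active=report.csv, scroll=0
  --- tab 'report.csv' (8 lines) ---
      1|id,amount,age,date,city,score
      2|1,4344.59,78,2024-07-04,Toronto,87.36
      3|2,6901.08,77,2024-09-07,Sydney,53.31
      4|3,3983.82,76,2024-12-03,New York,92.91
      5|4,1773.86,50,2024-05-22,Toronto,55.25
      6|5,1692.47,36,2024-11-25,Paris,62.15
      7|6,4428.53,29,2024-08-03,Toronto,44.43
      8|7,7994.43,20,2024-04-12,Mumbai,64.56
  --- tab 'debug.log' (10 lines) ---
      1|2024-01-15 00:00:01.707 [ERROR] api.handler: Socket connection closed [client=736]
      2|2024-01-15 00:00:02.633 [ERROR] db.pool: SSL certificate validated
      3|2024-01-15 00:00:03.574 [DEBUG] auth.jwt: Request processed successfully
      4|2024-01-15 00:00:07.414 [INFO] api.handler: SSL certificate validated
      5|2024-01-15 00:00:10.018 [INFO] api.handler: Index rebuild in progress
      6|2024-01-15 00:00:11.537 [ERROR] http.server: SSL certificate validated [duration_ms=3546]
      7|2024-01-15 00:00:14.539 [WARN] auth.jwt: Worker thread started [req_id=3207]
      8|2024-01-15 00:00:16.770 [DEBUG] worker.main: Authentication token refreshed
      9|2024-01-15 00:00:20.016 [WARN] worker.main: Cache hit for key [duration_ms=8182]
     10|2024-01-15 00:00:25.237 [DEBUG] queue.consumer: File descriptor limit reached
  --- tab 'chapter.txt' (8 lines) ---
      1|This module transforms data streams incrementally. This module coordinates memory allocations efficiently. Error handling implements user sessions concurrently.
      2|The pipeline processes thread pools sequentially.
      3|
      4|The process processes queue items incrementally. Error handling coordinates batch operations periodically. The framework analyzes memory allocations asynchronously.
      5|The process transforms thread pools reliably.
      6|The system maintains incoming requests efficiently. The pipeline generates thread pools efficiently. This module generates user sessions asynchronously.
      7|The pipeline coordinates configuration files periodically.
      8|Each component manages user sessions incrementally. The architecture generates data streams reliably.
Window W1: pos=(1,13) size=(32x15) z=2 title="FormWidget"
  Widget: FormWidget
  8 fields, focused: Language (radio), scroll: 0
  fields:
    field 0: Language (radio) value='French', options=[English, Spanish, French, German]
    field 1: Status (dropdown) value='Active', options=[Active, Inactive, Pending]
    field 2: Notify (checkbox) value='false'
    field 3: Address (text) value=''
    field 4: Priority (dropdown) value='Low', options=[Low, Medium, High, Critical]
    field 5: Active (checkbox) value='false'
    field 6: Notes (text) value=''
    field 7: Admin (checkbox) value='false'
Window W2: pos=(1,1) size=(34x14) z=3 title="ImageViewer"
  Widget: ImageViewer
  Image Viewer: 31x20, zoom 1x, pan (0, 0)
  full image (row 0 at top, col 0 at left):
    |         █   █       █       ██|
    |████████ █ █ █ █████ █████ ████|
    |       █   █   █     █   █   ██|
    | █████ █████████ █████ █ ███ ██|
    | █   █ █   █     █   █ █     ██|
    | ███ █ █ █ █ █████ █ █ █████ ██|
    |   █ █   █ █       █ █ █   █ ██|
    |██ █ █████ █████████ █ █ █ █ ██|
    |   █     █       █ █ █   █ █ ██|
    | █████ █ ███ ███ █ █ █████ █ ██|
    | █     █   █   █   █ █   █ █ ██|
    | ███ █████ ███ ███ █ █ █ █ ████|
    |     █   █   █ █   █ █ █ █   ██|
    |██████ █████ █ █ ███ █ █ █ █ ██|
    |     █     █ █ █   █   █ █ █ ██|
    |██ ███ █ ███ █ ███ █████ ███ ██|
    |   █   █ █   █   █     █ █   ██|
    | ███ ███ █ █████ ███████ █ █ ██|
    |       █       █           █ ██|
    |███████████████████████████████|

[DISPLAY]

                                     
━━━━━━━━━━━━━━━━━━━━━━━━━━━━━━━┓     
ImageViewer                    ┃     
───────────────────────────────┨     
        █   █       █       ██ ┃     
███████ █ █ █ █████ █████ ████ ┃     
      █   █   █     █   █   ██ ┃     
█████ █████████ █████ █ ███ ██ ┃     
█   █ █   █     █   █ █     ██ ┃     
███ █ █ █ █ █████ █ █ █████ ██ ┃━━━━┓
  █ █   █ █       █ █ █   █ ██ ┃    ┃
█ █ █████ █████████ █ █ █ █ ██ ┃────┨
  █     █       █ █ █   █ █ ██ ┃pter┃
█████ █ ███ ███ █ █ █████ █ ██ ┃────┃
━━━━━━━━━━━━━━━━━━━━━━━━━━━━━━━┛    ┃
─────────────────────────────┨onto,8┃
 Language:   ( ) English  ( )┃ney,53┃
 Status:     [Active       ▼]┃ York,┃
 Notify:     [ ]             ┃onto,5┃
 Address:    [              ]┃is,62.┃
 Priority:   [Low          ▼]┃onto,4┃
 Active:     [ ]             ┃bai,64┃


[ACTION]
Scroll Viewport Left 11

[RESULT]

                                     
 ┏━━━━━━━━━━━━━━━━━━━━━━━━━━━━━━━━┓  
 ┃ ImageViewer                    ┃  
 ┠────────────────────────────────┨  
 ┃         █   █       █       ██ ┃  
 ┃████████ █ █ █ █████ █████ ████ ┃  
 ┃       █   █   █     █   █   ██ ┃  
 ┃ █████ █████████ █████ █ ███ ██ ┃  
 ┃ █   █ █   █     █   █ █     ██ ┃  
 ┃ ███ █ █ █ █ █████ █ █ █████ ██ ┃━━
 ┃   █ █   █ █       █ █ █   █ ██ ┃  
 ┃██ █ █████ █████████ █ █ █ █ ██ ┃──
 ┃   █     █       █ █ █   █ █ ██ ┃pt
 ┃ █████ █ ███ ███ █ █ █████ █ ██ ┃──
 ┗━━━━━━━━━━━━━━━━━━━━━━━━━━━━━━━━┛  
 ┠──────────────────────────────┨onto
 ┃> Language:   ( ) English  ( )┃ney,
 ┃  Status:     [Active       ▼]┃ Yor
 ┃  Notify:     [ ]             ┃onto
 ┃  Address:    [              ]┃is,6
 ┃  Priority:   [Low          ▼]┃onto
 ┃  Active:     [ ]             ┃bai,


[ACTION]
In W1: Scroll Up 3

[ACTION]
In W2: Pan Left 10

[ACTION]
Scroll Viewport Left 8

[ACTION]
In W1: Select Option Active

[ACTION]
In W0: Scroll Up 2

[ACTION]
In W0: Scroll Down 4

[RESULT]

                                     
 ┏━━━━━━━━━━━━━━━━━━━━━━━━━━━━━━━━┓  
 ┃ ImageViewer                    ┃  
 ┠────────────────────────────────┨  
 ┃         █   █       █       ██ ┃  
 ┃████████ █ █ █ █████ █████ ████ ┃  
 ┃       █   █   █     █   █   ██ ┃  
 ┃ █████ █████████ █████ █ ███ ██ ┃  
 ┃ █   █ █   █     █   █ █     ██ ┃  
 ┃ ███ █ █ █ █ █████ █ █ █████ ██ ┃━━
 ┃   █ █   █ █       █ █ █   █ ██ ┃  
 ┃██ █ █████ █████████ █ █ █ █ ██ ┃──
 ┃   █     █       █ █ █   █ █ ██ ┃pt
 ┃ █████ █ ███ ███ █ █ █████ █ ██ ┃──
 ┗━━━━━━━━━━━━━━━━━━━━━━━━━━━━━━━━┛to
 ┠──────────────────────────────┨is,6
 ┃> Language:   ( ) English  ( )┃onto
 ┃  Status:     [Active       ▼]┃bai,
 ┃  Notify:     [ ]             ┃    
 ┃  Address:    [              ]┃    
 ┃  Priority:   [Low          ▼]┃    
 ┃  Active:     [ ]             ┃    


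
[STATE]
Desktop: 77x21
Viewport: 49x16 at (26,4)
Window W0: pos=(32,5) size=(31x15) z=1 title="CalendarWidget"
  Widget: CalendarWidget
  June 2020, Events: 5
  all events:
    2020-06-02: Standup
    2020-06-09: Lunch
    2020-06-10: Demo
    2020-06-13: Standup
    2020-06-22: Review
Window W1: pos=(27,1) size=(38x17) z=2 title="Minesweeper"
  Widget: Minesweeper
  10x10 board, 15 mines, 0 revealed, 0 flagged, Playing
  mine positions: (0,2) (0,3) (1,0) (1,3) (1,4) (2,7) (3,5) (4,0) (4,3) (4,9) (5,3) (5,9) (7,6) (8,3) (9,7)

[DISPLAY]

 ┃■■■■■■■■■■                          ┃          
 ┃■■■■■■■■■■                          ┃          
 ┃■■■■■■■■■■                          ┃          
 ┃■■■■■■■■■■                          ┃          
 ┃■■■■■■■■■■                          ┃          
 ┃■■■■■■■■■■                          ┃          
 ┃■■■■■■■■■■                          ┃          
 ┃■■■■■■■■■■                          ┃          
 ┃■■■■■■■■■■                          ┃          
 ┃■■■■■■■■■■                          ┃          
 ┃                                    ┃          
 ┃                                    ┃          
 ┃                                    ┃          
 ┗━━━━━━━━━━━━━━━━━━━━━━━━━━━━━━━━━━━━┛          
      ┃                             ┃            
      ┗━━━━━━━━━━━━━━━━━━━━━━━━━━━━━┛            


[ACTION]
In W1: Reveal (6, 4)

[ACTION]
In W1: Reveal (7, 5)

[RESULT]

 ┃■■■■■■■■■■                          ┃          
 ┃■■■■■■■■■■                          ┃          
 ┃■■■■■■■■■■                          ┃          
 ┃■■■■■■■■■■                          ┃          
 ┃■■■■■■■■■■                          ┃          
 ┃■■■■■■■■■■                          ┃          
 ┃■■■■1■■■■■                          ┃          
 ┃■■■■■1■■■■                          ┃          
 ┃■■■■■■■■■■                          ┃          
 ┃■■■■■■■■■■                          ┃          
 ┃                                    ┃          
 ┃                                    ┃          
 ┃                                    ┃          
 ┗━━━━━━━━━━━━━━━━━━━━━━━━━━━━━━━━━━━━┛          
      ┃                             ┃            
      ┗━━━━━━━━━━━━━━━━━━━━━━━━━━━━━┛            


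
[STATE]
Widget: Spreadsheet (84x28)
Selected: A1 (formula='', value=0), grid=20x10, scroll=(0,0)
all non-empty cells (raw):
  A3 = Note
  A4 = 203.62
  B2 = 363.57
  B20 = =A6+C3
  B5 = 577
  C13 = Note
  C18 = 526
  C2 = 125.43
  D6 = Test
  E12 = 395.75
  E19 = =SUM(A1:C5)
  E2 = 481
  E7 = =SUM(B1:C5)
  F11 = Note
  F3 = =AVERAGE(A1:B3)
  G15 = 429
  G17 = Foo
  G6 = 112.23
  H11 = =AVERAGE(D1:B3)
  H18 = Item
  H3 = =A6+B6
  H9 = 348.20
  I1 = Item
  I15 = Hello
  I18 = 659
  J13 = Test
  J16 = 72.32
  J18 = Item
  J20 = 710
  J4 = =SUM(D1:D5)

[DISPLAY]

A1:                                                                                 
       A       B       C       D       E       F       G       H       I       J    
------------------------------------------------------------------------------------
  1      [0]       0       0       0       0       0       0       0Item           0
  2        0  363.57  125.43       0     481       0       0       0       0       0
  3 Note           0       0       0       0   72.71       0       0       0       0
  4   203.62       0       0       0       0       0       0       0       0       0
  5        0     577       0       0       0       0       0       0       0       0
  6        0       0       0Test           0       0  112.23       0       0       0
  7        0       0       0       0    1066       0       0       0       0       0
  8        0       0       0       0       0       0       0       0       0       0
  9        0       0       0       0       0       0       0  348.20       0       0
 10        0       0       0       0       0       0       0       0       0       0
 11        0       0       0       0       0Note           0   54.33       0       0
 12        0       0       0       0  395.75       0       0       0       0       0
 13        0       0Note           0       0       0       0       0       0Test    
 14        0       0       0       0       0       0       0       0       0       0
 15        0       0       0       0       0       0     429       0Hello          0
 16        0       0       0       0       0       0       0       0       0   72.32
 17        0       0       0       0       0       0Foo            0       0       0
 18        0       0     526       0       0       0       0Item         659Item    
 19        0       0       0       0 1269.62       0       0       0       0       0
 20        0       0       0       0       0       0       0       0       0     710
                                                                                    
                                                                                    
                                                                                    
                                                                                    
                                                                                    


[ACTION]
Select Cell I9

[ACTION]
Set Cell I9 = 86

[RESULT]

I9: 86                                                                              
       A       B       C       D       E       F       G       H       I       J    
------------------------------------------------------------------------------------
  1        0       0       0       0       0       0       0       0Item           0
  2        0  363.57  125.43       0     481       0       0       0       0       0
  3 Note           0       0       0       0   72.71       0       0       0       0
  4   203.62       0       0       0       0       0       0       0       0       0
  5        0     577       0       0       0       0       0       0       0       0
  6        0       0       0Test           0       0  112.23       0       0       0
  7        0       0       0       0    1066       0       0       0       0       0
  8        0       0       0       0       0       0       0       0       0       0
  9        0       0       0       0       0       0       0  348.20    [86]       0
 10        0       0       0       0       0       0       0       0       0       0
 11        0       0       0       0       0Note           0   54.33       0       0
 12        0       0       0       0  395.75       0       0       0       0       0
 13        0       0Note           0       0       0       0       0       0Test    
 14        0       0       0       0       0       0       0       0       0       0
 15        0       0       0       0       0       0     429       0Hello          0
 16        0       0       0       0       0       0       0       0       0   72.32
 17        0       0       0       0       0       0Foo            0       0       0
 18        0       0     526       0       0       0       0Item         659Item    
 19        0       0       0       0 1269.62       0       0       0       0       0
 20        0       0       0       0       0       0       0       0       0     710
                                                                                    
                                                                                    
                                                                                    
                                                                                    
                                                                                    


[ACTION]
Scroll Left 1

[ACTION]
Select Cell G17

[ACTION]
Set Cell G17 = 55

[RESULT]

G17: 55                                                                             
       A       B       C       D       E       F       G       H       I       J    
------------------------------------------------------------------------------------
  1        0       0       0       0       0       0       0       0Item           0
  2        0  363.57  125.43       0     481       0       0       0       0       0
  3 Note           0       0       0       0   72.71       0       0       0       0
  4   203.62       0       0       0       0       0       0       0       0       0
  5        0     577       0       0       0       0       0       0       0       0
  6        0       0       0Test           0       0  112.23       0       0       0
  7        0       0       0       0    1066       0       0       0       0       0
  8        0       0       0       0       0       0       0       0       0       0
  9        0       0       0       0       0       0       0  348.20      86       0
 10        0       0       0       0       0       0       0       0       0       0
 11        0       0       0       0       0Note           0   54.33       0       0
 12        0       0       0       0  395.75       0       0       0       0       0
 13        0       0Note           0       0       0       0       0       0Test    
 14        0       0       0       0       0       0       0       0       0       0
 15        0       0       0       0       0       0     429       0Hello          0
 16        0       0       0       0       0       0       0       0       0   72.32
 17        0       0       0       0       0       0    [55]       0       0       0
 18        0       0     526       0       0       0       0Item         659Item    
 19        0       0       0       0 1269.62       0       0       0       0       0
 20        0       0       0       0       0       0       0       0       0     710
                                                                                    
                                                                                    
                                                                                    
                                                                                    
                                                                                    
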